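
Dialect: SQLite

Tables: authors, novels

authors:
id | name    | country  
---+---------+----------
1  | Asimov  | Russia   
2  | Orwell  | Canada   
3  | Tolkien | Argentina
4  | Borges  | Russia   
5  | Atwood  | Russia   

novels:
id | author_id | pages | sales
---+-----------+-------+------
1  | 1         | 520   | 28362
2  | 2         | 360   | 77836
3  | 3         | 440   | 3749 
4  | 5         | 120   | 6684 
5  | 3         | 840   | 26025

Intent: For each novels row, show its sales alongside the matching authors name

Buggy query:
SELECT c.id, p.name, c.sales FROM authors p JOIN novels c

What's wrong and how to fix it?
Bug: JOIN with no ON clause produces a cartesian product; every novels row pairs with every authors row

Fix: Specify the join condition linking the foreign key to the parent id

Corrected query:
SELECT c.id, p.name, c.sales FROM authors p JOIN novels c ON c.author_id = p.id

Result:
id | name    | sales
---+---------+------
1  | Asimov  | 28362
2  | Orwell  | 77836
3  | Tolkien | 3749 
4  | Atwood  | 6684 
5  | Tolkien | 26025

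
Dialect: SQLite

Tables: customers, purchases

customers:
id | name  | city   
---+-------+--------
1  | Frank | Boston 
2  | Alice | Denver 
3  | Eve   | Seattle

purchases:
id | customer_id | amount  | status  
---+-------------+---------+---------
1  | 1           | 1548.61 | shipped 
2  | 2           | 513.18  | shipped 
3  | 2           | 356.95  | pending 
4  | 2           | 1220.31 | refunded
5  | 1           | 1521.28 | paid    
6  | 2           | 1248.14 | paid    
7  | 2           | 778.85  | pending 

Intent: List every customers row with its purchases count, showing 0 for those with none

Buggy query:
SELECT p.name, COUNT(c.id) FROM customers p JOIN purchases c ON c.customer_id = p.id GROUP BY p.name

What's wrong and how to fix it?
Bug: An inner join excludes parents with zero children

Fix: Switch to LEFT JOIN to retain unmatched parent rows

Corrected query:
SELECT p.name, COUNT(c.id) FROM customers p LEFT JOIN purchases c ON c.customer_id = p.id GROUP BY p.name

Result:
name  | COUNT(c.id)
------+------------
Alice | 5          
Eve   | 0          
Frank | 2          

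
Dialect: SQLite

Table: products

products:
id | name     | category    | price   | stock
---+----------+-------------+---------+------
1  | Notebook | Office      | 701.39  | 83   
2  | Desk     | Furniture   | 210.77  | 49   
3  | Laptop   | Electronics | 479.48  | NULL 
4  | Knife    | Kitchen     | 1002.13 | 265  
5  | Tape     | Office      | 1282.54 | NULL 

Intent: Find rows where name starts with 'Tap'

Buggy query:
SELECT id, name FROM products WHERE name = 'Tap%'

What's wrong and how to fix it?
Bug: Wildcards only work with LIKE; '=' treats '%' as a literal character

Fix: Use LIKE for wildcard pattern matching

Corrected query:
SELECT id, name FROM products WHERE name LIKE 'Tap%'

Result:
id | name
---+-----
5  | Tape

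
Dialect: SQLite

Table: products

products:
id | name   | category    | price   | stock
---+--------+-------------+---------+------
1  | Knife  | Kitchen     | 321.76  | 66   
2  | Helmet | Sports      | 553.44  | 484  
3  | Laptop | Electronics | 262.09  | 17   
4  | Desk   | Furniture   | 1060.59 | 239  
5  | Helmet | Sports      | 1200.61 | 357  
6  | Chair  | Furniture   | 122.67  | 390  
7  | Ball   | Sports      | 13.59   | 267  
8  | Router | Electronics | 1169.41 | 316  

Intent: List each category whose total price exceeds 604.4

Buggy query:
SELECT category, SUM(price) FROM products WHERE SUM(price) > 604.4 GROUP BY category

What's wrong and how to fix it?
Bug: Aggregate functions cannot appear in a WHERE clause

Fix: Use HAVING (which filters groups after aggregation) instead of WHERE

Corrected query:
SELECT category, SUM(price) FROM products GROUP BY category HAVING SUM(price) > 604.4

Result:
category    | SUM(price)
------------+-----------
Electronics | 1431.5    
Furniture   | 1183.26   
Sports      | 1767.64   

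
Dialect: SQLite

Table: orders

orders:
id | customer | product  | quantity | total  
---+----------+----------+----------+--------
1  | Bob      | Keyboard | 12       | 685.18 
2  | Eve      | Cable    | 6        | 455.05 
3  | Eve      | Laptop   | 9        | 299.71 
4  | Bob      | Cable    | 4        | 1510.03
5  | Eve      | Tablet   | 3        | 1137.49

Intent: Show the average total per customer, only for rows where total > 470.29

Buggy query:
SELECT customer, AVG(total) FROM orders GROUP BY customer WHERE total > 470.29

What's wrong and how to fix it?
Bug: WHERE cannot follow GROUP BY

Fix: Move the WHERE clause before GROUP BY

Corrected query:
SELECT customer, AVG(total) FROM orders WHERE total > 470.29 GROUP BY customer

Result:
customer | AVG(total)
---------+-----------
Bob      | 1097.605  
Eve      | 1137.49   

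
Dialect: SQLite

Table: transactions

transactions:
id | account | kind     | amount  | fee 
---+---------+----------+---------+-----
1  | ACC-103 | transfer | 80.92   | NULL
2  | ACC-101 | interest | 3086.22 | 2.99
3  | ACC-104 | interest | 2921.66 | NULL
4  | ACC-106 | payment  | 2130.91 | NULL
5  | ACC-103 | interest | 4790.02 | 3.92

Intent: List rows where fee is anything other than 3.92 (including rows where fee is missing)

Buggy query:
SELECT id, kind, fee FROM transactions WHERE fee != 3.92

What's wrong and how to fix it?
Bug: Inequality against NULL is unknown, not true; rows with NULL are dropped

Fix: Handle NULL separately with IS NULL alongside the inequality

Corrected query:
SELECT id, kind, fee FROM transactions WHERE fee != 3.92 OR fee IS NULL

Result:
id | kind     | fee 
---+----------+-----
1  | transfer | NULL
2  | interest | 2.99
3  | interest | NULL
4  | payment  | NULL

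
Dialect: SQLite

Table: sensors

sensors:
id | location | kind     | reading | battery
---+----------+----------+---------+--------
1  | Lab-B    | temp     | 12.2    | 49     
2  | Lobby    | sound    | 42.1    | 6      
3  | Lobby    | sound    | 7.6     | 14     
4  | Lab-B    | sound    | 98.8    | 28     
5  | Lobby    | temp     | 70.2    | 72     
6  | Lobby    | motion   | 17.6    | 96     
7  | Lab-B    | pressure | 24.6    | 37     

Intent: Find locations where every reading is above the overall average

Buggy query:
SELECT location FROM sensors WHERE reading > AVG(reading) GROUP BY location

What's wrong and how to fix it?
Bug: WHERE evaluates per row before aggregation, so AVG() is unavailable

Fix: Compute the overall average in a scalar subquery and compare each group's MIN against it in HAVING

Corrected query:
SELECT location FROM sensors GROUP BY location HAVING MIN(reading) > (SELECT AVG(reading) FROM sensors)

Result:
(no rows)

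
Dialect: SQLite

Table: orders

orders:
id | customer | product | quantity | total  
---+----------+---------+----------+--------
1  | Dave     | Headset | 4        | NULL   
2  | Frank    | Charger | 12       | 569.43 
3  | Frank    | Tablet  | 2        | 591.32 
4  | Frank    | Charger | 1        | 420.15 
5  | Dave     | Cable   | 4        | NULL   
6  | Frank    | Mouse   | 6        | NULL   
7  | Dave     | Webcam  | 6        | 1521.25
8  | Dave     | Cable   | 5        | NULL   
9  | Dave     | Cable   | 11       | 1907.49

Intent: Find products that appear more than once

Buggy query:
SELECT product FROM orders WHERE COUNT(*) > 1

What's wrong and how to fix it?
Bug: COUNT(*) is an aggregate and cannot be used in WHERE

Fix: Group first, then use HAVING for the count condition

Corrected query:
SELECT product FROM orders GROUP BY product HAVING COUNT(*) > 1

Result:
product
-------
Cable  
Charger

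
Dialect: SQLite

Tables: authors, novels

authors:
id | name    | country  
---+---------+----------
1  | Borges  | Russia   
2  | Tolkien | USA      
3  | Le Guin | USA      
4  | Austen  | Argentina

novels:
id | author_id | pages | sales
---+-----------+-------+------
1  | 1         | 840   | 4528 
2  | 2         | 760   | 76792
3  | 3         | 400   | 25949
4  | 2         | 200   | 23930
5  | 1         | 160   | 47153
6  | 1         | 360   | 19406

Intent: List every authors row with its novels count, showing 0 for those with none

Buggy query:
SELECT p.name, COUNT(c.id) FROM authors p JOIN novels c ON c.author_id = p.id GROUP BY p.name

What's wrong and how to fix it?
Bug: INNER JOIN drops authors rows that have no matching novels rows

Fix: Switch to LEFT JOIN to retain unmatched parent rows

Corrected query:
SELECT p.name, COUNT(c.id) FROM authors p LEFT JOIN novels c ON c.author_id = p.id GROUP BY p.name

Result:
name    | COUNT(c.id)
--------+------------
Austen  | 0          
Borges  | 3          
Le Guin | 1          
Tolkien | 2          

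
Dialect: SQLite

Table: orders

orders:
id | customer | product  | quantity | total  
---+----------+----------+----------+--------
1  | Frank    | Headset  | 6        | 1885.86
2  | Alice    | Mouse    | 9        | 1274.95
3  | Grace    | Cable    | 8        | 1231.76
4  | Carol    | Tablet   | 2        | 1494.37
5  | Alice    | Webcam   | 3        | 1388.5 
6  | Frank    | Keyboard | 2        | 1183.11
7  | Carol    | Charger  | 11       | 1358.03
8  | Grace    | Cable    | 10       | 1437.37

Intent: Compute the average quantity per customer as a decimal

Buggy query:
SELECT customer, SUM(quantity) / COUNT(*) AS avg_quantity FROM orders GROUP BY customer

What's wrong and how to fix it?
Bug: SUM(quantity) and COUNT(*) are both integers; the division truncates the fractional part

Fix: Cast one side to REAL so the division keeps the fractional part

Corrected query:
SELECT customer, SUM(quantity) * 1.0 / COUNT(*) AS avg_quantity FROM orders GROUP BY customer

Result:
customer | avg_quantity
---------+-------------
Alice    | 6           
Carol    | 6.5         
Frank    | 4           
Grace    | 9           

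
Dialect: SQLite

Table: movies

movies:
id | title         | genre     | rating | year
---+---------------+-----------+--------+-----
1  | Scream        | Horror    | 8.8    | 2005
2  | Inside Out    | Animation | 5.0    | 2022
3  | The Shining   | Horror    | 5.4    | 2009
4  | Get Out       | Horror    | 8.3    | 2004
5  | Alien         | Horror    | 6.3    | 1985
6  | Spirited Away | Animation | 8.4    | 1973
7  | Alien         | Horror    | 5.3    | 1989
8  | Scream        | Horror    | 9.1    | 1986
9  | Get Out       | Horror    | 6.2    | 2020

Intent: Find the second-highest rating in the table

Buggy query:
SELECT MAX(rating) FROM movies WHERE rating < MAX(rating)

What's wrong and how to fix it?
Bug: MAX(rating) on the right of the comparison is an aggregate-in-WHERE error

Fix: Compute the overall MAX in a subquery, then take MAX of rows below it

Corrected query:
SELECT MAX(rating) FROM movies WHERE rating < (SELECT MAX(rating) FROM movies)

Result:
MAX(rating)
-----------
8.8        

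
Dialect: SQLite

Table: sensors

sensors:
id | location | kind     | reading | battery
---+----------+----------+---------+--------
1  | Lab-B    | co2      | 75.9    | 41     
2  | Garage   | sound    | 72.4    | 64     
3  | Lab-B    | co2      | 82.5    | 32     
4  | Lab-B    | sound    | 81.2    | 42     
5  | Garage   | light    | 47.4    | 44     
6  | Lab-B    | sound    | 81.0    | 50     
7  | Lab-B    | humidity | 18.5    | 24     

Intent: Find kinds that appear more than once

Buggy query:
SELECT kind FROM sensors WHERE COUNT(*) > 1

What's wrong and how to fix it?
Bug: WHERE can't reference COUNT(*); aggregates are computed after WHERE

Fix: GROUP BY kind, then filter groups with HAVING COUNT(*) > 1

Corrected query:
SELECT kind FROM sensors GROUP BY kind HAVING COUNT(*) > 1

Result:
kind 
-----
co2  
sound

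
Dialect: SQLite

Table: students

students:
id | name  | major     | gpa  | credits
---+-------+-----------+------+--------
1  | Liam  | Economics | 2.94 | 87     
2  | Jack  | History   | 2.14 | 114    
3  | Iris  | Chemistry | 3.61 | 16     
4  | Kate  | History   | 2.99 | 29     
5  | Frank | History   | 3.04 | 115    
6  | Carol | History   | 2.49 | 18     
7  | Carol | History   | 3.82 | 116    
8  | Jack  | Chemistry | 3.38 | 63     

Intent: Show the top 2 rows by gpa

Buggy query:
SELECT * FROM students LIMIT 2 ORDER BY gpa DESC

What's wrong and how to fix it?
Bug: LIMIT must come after ORDER BY

Fix: Sort with ORDER BY, then apply LIMIT

Corrected query:
SELECT * FROM students ORDER BY gpa DESC LIMIT 2

Result:
id | name  | major     | gpa  | credits
---+-------+-----------+------+--------
7  | Carol | History   | 3.82 | 116    
3  | Iris  | Chemistry | 3.61 | 16     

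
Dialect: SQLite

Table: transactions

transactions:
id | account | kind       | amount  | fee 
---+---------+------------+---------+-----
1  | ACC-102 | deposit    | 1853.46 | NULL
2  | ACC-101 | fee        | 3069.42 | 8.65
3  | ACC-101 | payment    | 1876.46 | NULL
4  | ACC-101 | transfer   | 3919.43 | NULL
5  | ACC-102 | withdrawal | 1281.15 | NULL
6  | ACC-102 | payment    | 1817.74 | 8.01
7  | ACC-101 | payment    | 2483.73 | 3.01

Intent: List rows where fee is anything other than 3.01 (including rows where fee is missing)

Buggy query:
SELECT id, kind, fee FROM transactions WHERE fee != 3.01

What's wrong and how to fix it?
Bug: 'fee != 3.01' is unknown when fee is NULL, so NULL rows are silently excluded

Fix: Handle NULL separately with IS NULL alongside the inequality

Corrected query:
SELECT id, kind, fee FROM transactions WHERE fee != 3.01 OR fee IS NULL

Result:
id | kind       | fee 
---+------------+-----
1  | deposit    | NULL
2  | fee        | 8.65
3  | payment    | NULL
4  | transfer   | NULL
5  | withdrawal | NULL
6  | payment    | 8.01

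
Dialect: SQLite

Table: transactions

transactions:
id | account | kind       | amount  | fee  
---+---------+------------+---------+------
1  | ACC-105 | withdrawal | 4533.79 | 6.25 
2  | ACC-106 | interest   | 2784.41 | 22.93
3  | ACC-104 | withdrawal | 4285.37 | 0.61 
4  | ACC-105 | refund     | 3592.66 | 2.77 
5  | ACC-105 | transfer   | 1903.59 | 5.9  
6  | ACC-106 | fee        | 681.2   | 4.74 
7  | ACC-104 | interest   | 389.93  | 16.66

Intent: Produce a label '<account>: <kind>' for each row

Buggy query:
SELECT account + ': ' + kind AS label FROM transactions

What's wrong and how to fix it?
Bug: SQLite uses || for string concatenation; + coerces text to numbers (yielding 0)

Fix: Use the || operator for string concatenation

Corrected query:
SELECT account || ': ' || kind AS label FROM transactions

Result:
label              
-------------------
ACC-105: withdrawal
ACC-106: interest  
ACC-104: withdrawal
ACC-105: refund    
ACC-105: transfer  
ACC-106: fee       
ACC-104: interest  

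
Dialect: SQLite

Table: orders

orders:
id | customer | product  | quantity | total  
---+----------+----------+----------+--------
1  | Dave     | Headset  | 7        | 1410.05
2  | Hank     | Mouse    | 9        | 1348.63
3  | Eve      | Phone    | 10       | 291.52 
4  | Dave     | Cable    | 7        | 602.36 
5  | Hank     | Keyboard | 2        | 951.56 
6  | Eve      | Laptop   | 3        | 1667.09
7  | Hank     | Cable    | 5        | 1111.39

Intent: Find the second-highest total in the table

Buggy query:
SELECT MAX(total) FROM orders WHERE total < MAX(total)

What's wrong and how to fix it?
Bug: MAX(total) on the right of the comparison is an aggregate-in-WHERE error

Fix: Put the inner MAX in a scalar subquery

Corrected query:
SELECT MAX(total) FROM orders WHERE total < (SELECT MAX(total) FROM orders)

Result:
MAX(total)
----------
1410.05   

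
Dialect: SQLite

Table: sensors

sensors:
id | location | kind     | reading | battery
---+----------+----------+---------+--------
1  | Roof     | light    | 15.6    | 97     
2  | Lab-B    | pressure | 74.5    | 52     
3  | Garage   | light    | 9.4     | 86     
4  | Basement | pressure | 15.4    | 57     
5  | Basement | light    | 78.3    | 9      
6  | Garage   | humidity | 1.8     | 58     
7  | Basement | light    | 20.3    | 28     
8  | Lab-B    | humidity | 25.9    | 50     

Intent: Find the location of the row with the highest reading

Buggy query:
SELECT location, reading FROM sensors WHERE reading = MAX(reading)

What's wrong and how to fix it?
Bug: WHERE is evaluated per row; an aggregate over the whole table isn't defined there

Fix: Use a subquery: WHERE reading = (SELECT MAX(reading) FROM sensors)

Corrected query:
SELECT location, reading FROM sensors WHERE reading = (SELECT MAX(reading) FROM sensors)

Result:
location | reading
---------+--------
Basement | 78.3   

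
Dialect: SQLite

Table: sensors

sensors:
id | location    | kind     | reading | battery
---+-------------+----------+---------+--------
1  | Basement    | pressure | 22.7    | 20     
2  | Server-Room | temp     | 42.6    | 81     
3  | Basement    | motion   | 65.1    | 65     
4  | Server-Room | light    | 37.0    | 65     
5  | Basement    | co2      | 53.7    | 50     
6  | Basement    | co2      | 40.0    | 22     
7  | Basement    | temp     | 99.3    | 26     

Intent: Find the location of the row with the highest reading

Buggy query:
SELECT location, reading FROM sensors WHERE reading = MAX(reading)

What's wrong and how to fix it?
Bug: WHERE is evaluated per row; an aggregate over the whole table isn't defined there

Fix: Wrap MAX in a scalar subquery so WHERE compares against a single value

Corrected query:
SELECT location, reading FROM sensors WHERE reading = (SELECT MAX(reading) FROM sensors)

Result:
location | reading
---------+--------
Basement | 99.3   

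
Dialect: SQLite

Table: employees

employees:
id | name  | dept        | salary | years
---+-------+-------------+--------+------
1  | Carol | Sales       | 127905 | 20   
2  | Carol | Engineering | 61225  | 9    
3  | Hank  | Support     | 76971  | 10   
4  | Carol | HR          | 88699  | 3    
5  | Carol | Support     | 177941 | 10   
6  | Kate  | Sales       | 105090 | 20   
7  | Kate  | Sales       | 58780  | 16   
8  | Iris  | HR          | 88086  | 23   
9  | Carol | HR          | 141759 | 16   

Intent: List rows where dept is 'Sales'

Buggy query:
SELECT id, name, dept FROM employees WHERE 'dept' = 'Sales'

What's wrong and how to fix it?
Bug: Single quotes denote string literals in SQL; the column name is being compared as a constant string

Fix: Reference the column as dept without single quotes

Corrected query:
SELECT id, name, dept FROM employees WHERE dept = 'Sales'

Result:
id | name  | dept 
---+-------+------
1  | Carol | Sales
6  | Kate  | Sales
7  | Kate  | Sales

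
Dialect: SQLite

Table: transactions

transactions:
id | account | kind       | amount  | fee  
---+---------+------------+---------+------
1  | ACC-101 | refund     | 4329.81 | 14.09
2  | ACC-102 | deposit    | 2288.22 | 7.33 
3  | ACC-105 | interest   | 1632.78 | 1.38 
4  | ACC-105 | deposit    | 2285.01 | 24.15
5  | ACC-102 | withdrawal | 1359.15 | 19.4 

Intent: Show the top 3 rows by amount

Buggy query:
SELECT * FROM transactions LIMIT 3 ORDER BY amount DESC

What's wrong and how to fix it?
Bug: ORDER BY cannot follow LIMIT; LIMIT is the final clause

Fix: Swap the clauses: ORDER BY first, then LIMIT

Corrected query:
SELECT * FROM transactions ORDER BY amount DESC LIMIT 3

Result:
id | account | kind    | amount  | fee  
---+---------+---------+---------+------
1  | ACC-101 | refund  | 4329.81 | 14.09
2  | ACC-102 | deposit | 2288.22 | 7.33 
4  | ACC-105 | deposit | 2285.01 | 24.15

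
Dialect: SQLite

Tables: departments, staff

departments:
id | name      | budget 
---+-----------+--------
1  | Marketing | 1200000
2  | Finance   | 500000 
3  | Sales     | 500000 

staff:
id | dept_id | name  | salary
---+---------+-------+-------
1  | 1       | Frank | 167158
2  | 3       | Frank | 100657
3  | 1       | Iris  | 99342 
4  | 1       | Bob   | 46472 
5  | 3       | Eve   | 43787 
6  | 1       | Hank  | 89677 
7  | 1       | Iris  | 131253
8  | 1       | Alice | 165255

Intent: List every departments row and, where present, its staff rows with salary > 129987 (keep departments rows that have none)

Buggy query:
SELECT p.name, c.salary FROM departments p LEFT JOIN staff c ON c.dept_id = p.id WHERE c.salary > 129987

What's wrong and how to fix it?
Bug: Filtering c.salary in WHERE discards the NULL rows produced by LEFT JOIN, turning it into an inner join

Fix: Put 'c.salary > 129987' in the JOIN's ON clause instead of WHERE

Corrected query:
SELECT p.name, c.salary FROM departments p LEFT JOIN staff c ON c.dept_id = p.id AND c.salary > 129987

Result:
name      | salary
----------+-------
Marketing | 131253
Marketing | 165255
Marketing | 167158
Finance   | NULL  
Sales     | NULL  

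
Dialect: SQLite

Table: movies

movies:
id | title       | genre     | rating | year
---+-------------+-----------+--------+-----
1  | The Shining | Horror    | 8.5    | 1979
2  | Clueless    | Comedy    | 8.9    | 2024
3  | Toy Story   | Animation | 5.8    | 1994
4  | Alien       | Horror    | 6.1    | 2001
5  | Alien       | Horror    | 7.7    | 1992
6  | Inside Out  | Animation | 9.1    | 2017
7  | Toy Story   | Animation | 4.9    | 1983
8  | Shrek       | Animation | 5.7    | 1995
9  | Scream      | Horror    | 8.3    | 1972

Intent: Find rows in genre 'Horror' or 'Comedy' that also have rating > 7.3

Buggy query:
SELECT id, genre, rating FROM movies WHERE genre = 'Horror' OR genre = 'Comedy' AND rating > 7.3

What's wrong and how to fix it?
Bug: Without parentheses, AND is evaluated before OR, so the rating filter only applies to the 'Comedy' branch

Fix: Add parentheses around the OR so the AND applies to both alternatives

Corrected query:
SELECT id, genre, rating FROM movies WHERE (genre = 'Horror' OR genre = 'Comedy') AND rating > 7.3

Result:
id | genre  | rating
---+--------+-------
1  | Horror | 8.5   
2  | Comedy | 8.9   
5  | Horror | 7.7   
9  | Horror | 8.3   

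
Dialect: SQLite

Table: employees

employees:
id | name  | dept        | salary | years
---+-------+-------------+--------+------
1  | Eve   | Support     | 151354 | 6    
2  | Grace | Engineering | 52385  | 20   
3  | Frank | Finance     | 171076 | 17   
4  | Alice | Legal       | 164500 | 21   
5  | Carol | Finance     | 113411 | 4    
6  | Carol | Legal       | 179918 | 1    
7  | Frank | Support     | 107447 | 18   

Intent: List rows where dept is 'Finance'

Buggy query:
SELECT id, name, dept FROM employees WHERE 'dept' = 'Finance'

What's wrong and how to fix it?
Bug: 'dept' in single quotes is a string literal, not the column; the comparison is literal-vs-literal and never true

Fix: Remove the quotes around the column name (or use double quotes for an identifier)

Corrected query:
SELECT id, name, dept FROM employees WHERE dept = 'Finance'

Result:
id | name  | dept   
---+-------+--------
3  | Frank | Finance
5  | Carol | Finance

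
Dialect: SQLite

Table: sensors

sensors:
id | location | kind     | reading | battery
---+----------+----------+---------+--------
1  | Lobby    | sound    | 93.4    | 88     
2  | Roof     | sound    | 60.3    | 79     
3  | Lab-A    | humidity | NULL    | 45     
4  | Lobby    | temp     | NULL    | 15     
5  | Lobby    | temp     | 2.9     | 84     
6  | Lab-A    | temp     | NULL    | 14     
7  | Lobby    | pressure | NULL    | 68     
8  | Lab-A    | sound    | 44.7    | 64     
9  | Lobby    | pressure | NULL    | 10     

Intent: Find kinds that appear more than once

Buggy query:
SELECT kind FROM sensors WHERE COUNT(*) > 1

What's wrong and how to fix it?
Bug: WHERE can't reference COUNT(*); aggregates are computed after WHERE

Fix: Group first, then use HAVING for the count condition

Corrected query:
SELECT kind FROM sensors GROUP BY kind HAVING COUNT(*) > 1

Result:
kind    
--------
pressure
sound   
temp    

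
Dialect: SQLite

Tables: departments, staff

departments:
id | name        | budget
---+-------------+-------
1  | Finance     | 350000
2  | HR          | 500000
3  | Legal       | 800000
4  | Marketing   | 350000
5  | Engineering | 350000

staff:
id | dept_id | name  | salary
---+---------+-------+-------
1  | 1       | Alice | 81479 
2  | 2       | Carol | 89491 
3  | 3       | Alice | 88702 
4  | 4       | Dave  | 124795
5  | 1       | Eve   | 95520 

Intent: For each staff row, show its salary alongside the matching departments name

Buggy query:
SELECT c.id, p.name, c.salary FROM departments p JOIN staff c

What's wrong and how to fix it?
Bug: Missing join condition: each staff row is matched to all departments rows instead of just its own

Fix: Add ON c.dept_id = p.id to the JOIN

Corrected query:
SELECT c.id, p.name, c.salary FROM departments p JOIN staff c ON c.dept_id = p.id

Result:
id | name      | salary
---+-----------+-------
1  | Finance   | 81479 
2  | HR        | 89491 
3  | Legal     | 88702 
4  | Marketing | 124795
5  | Finance   | 95520 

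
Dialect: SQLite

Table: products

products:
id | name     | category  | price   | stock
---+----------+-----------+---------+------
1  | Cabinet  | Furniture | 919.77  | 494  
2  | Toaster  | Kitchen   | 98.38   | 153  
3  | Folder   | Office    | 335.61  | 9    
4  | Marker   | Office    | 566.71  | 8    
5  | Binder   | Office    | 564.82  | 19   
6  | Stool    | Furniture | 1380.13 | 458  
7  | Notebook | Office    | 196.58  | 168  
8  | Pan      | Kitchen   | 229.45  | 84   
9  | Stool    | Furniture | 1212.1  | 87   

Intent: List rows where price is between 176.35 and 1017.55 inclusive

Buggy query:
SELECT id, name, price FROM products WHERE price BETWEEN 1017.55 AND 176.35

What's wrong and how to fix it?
Bug: The bounds are reversed; BETWEEN a AND b requires a <= b to match anything

Fix: Swap the bounds so the smaller value comes first

Corrected query:
SELECT id, name, price FROM products WHERE price BETWEEN 176.35 AND 1017.55

Result:
id | name     | price 
---+----------+-------
1  | Cabinet  | 919.77
3  | Folder   | 335.61
4  | Marker   | 566.71
5  | Binder   | 564.82
7  | Notebook | 196.58
8  | Pan      | 229.45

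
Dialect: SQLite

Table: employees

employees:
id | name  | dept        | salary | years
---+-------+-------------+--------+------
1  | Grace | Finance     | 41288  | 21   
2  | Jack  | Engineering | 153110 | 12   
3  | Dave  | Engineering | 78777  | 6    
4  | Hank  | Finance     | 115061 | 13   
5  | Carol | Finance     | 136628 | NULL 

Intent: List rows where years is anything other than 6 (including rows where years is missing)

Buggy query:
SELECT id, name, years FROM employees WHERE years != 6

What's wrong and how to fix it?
Bug: 'years != 6' is unknown when years is NULL, so NULL rows are silently excluded

Fix: Add an explicit OR years IS NULL to include the missing-value rows

Corrected query:
SELECT id, name, years FROM employees WHERE years != 6 OR years IS NULL

Result:
id | name  | years
---+-------+------
1  | Grace | 21   
2  | Jack  | 12   
4  | Hank  | 13   
5  | Carol | NULL 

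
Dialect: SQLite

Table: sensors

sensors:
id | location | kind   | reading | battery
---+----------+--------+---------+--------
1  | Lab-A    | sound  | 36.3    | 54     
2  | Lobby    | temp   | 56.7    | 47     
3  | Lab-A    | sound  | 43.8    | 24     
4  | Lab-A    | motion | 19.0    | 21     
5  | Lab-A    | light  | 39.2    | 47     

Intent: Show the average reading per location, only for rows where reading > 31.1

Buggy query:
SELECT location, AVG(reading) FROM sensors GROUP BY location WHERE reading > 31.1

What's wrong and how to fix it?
Bug: WHERE cannot follow GROUP BY

Fix: Place WHERE between FROM and GROUP BY

Corrected query:
SELECT location, AVG(reading) FROM sensors WHERE reading > 31.1 GROUP BY location

Result:
location | AVG(reading)
---------+-------------
Lab-A    | 39.766667   
Lobby    | 56.7        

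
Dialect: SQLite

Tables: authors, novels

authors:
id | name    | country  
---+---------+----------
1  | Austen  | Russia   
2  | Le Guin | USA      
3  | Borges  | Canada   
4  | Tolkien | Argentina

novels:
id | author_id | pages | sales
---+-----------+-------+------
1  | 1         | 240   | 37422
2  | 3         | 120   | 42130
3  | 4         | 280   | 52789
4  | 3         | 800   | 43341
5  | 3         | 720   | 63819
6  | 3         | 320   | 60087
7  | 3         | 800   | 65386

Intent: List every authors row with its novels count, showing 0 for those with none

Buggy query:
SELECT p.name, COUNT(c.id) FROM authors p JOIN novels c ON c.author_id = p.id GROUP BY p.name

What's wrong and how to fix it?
Bug: An inner join excludes parents with zero children

Fix: Use LEFT JOIN so parents without children still appear (COUNT(c.id) gives 0)

Corrected query:
SELECT p.name, COUNT(c.id) FROM authors p LEFT JOIN novels c ON c.author_id = p.id GROUP BY p.name

Result:
name    | COUNT(c.id)
--------+------------
Austen  | 1          
Borges  | 5          
Le Guin | 0          
Tolkien | 1          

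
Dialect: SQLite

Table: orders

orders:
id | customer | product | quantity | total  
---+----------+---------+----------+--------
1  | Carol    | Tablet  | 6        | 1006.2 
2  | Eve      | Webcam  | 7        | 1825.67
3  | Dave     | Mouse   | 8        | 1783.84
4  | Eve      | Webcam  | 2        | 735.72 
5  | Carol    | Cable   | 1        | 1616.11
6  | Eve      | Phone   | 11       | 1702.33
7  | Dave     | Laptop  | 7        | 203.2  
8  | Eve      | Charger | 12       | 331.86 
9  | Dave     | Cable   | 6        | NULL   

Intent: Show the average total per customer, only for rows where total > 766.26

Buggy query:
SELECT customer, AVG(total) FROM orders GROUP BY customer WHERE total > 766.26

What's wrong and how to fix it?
Bug: WHERE cannot follow GROUP BY

Fix: Move the WHERE clause before GROUP BY

Corrected query:
SELECT customer, AVG(total) FROM orders WHERE total > 766.26 GROUP BY customer

Result:
customer | AVG(total)
---------+-----------
Carol    | 1311.155  
Dave     | 1783.84   
Eve      | 1764      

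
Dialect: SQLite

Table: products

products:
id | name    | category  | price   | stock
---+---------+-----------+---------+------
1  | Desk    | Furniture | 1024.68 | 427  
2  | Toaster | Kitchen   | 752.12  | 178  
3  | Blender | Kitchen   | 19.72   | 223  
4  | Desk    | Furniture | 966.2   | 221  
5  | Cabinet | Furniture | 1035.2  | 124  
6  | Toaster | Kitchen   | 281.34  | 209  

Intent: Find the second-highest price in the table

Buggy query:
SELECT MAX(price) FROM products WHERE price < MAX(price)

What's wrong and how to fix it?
Bug: MAX(price) on the right of the comparison is an aggregate-in-WHERE error

Fix: Compute the overall MAX in a subquery, then take MAX of rows below it

Corrected query:
SELECT MAX(price) FROM products WHERE price < (SELECT MAX(price) FROM products)

Result:
MAX(price)
----------
1024.68   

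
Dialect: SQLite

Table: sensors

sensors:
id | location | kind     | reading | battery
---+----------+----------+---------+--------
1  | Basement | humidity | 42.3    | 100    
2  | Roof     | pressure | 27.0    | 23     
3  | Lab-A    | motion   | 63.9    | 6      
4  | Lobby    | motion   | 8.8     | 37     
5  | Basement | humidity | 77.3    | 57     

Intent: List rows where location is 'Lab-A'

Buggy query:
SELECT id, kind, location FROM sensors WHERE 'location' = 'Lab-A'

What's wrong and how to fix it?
Bug: Single quotes denote string literals in SQL; the column name is being compared as a constant string

Fix: Remove the quotes around the column name (or use double quotes for an identifier)

Corrected query:
SELECT id, kind, location FROM sensors WHERE location = 'Lab-A'

Result:
id | kind   | location
---+--------+---------
3  | motion | Lab-A   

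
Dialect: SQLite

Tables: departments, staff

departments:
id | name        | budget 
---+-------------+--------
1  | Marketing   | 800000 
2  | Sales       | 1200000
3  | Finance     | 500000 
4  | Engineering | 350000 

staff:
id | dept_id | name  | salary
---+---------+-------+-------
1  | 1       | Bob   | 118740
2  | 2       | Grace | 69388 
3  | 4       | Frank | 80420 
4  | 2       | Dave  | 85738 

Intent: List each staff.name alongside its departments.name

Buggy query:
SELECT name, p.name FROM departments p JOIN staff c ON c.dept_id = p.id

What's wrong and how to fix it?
Bug: 'name' exists in both joined tables, so the database can't tell which one is meant

Fix: Prefix ambiguous columns with the table alias

Corrected query:
SELECT c.name, p.name FROM departments p JOIN staff c ON c.dept_id = p.id

Result:
name  | name       
------+------------
Bob   | Marketing  
Grace | Sales      
Frank | Engineering
Dave  | Sales      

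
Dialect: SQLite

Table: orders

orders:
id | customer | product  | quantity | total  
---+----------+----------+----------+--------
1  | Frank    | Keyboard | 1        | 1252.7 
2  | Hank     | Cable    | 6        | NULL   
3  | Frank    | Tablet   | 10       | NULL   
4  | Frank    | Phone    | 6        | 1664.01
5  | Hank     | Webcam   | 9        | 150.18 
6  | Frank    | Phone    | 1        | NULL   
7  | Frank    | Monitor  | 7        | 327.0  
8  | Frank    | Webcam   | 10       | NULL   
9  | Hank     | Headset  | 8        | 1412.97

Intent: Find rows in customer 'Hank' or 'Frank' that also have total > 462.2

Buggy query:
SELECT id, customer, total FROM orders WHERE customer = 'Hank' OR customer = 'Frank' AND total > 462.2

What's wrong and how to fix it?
Bug: Without parentheses, AND is evaluated before OR, so the total filter only applies to the 'Frank' branch

Fix: Group the OR with parentheses (or use IN), then AND the threshold

Corrected query:
SELECT id, customer, total FROM orders WHERE (customer = 'Hank' OR customer = 'Frank') AND total > 462.2

Result:
id | customer | total  
---+----------+--------
1  | Frank    | 1252.7 
4  | Frank    | 1664.01
9  | Hank     | 1412.97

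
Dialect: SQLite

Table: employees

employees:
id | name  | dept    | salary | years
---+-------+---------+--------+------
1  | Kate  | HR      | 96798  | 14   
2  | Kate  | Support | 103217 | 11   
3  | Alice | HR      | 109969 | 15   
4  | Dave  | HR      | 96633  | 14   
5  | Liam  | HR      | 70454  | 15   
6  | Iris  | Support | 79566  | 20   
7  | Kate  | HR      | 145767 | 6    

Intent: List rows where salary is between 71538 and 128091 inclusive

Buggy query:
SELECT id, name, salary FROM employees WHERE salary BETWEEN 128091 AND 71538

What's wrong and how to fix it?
Bug: BETWEEN expects the lower bound first; with 128091 AND 71538 the range is empty

Fix: Write BETWEEN 71538 AND 128091

Corrected query:
SELECT id, name, salary FROM employees WHERE salary BETWEEN 71538 AND 128091

Result:
id | name  | salary
---+-------+-------
1  | Kate  | 96798 
2  | Kate  | 103217
3  | Alice | 109969
4  | Dave  | 96633 
6  | Iris  | 79566 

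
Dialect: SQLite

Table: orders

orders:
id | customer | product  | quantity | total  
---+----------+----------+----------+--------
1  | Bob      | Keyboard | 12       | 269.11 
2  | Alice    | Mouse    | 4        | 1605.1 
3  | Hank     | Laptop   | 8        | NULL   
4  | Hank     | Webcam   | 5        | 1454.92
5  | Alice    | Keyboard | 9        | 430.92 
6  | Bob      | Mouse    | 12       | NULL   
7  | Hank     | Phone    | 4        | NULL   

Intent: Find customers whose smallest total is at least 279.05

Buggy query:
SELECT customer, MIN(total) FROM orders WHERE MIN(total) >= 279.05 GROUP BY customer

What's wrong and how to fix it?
Bug: MIN() in WHERE is a misuse of aggregate

Fix: Replace WHERE with HAVING after the GROUP BY

Corrected query:
SELECT customer, MIN(total) FROM orders GROUP BY customer HAVING MIN(total) >= 279.05

Result:
customer | MIN(total)
---------+-----------
Alice    | 430.92    
Hank     | 1454.92   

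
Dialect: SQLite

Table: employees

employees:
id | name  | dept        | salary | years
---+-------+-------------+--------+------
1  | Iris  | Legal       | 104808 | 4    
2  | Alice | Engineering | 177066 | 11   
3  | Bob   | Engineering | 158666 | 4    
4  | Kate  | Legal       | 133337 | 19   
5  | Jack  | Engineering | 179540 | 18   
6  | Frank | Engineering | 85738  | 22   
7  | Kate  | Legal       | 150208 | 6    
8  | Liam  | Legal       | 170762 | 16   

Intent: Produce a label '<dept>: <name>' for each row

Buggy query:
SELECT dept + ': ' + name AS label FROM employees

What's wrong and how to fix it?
Bug: '+' is numeric addition; on text columns SQLite converts them to 0 instead of concatenating

Fix: Replace + with || to concatenate text

Corrected query:
SELECT dept || ': ' || name AS label FROM employees

Result:
label             
------------------
Legal: Iris       
Engineering: Alice
Engineering: Bob  
Legal: Kate       
Engineering: Jack 
Engineering: Frank
Legal: Kate       
Legal: Liam       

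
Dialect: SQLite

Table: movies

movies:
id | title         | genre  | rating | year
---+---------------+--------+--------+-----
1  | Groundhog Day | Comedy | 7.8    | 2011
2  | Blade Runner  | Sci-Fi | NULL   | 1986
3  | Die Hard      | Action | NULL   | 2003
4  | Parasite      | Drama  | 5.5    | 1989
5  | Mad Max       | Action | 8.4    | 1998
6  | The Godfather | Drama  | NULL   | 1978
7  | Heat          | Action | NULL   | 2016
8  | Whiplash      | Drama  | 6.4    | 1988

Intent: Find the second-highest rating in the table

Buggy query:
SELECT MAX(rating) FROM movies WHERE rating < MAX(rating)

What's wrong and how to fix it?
Bug: MAX(rating) on the right of the comparison is an aggregate-in-WHERE error

Fix: Put the inner MAX in a scalar subquery

Corrected query:
SELECT MAX(rating) FROM movies WHERE rating < (SELECT MAX(rating) FROM movies)

Result:
MAX(rating)
-----------
7.8        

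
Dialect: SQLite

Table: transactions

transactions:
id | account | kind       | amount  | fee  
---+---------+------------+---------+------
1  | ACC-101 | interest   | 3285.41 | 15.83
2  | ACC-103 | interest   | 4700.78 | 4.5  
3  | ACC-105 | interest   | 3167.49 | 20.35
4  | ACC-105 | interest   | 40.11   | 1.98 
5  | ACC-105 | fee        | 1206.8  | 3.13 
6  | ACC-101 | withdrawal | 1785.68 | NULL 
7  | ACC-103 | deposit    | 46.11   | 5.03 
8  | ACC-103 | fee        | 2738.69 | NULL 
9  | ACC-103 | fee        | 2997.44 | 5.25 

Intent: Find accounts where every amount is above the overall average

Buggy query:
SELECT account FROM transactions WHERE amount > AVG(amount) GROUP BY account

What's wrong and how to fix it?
Bug: WHERE evaluates per row before aggregation, so AVG() is unavailable

Fix: Compute the overall average in a scalar subquery and compare each group's MIN against it in HAVING

Corrected query:
SELECT account FROM transactions GROUP BY account HAVING MIN(amount) > (SELECT AVG(amount) FROM transactions)

Result:
(no rows)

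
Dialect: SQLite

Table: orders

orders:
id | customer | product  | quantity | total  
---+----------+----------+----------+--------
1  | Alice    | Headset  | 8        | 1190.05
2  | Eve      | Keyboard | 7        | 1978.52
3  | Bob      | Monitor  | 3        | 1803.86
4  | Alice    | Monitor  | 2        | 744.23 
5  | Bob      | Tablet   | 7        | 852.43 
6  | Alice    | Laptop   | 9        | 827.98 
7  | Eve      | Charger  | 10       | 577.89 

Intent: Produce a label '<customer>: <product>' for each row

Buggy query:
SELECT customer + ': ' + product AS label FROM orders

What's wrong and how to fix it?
Bug: SQLite uses || for string concatenation; + coerces text to numbers (yielding 0)

Fix: Use the || operator for string concatenation

Corrected query:
SELECT customer || ': ' || product AS label FROM orders

Result:
label         
--------------
Alice: Headset
Eve: Keyboard 
Bob: Monitor  
Alice: Monitor
Bob: Tablet   
Alice: Laptop 
Eve: Charger  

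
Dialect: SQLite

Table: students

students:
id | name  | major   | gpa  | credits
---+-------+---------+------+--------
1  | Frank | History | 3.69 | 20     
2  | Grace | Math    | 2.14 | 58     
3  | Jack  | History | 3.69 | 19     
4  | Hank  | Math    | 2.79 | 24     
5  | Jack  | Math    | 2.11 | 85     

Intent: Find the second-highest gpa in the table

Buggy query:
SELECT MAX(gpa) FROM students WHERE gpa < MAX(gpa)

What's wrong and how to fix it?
Bug: MAX(gpa) on the right of the comparison is an aggregate-in-WHERE error

Fix: Compute the overall MAX in a subquery, then take MAX of rows below it

Corrected query:
SELECT MAX(gpa) FROM students WHERE gpa < (SELECT MAX(gpa) FROM students)

Result:
MAX(gpa)
--------
2.79    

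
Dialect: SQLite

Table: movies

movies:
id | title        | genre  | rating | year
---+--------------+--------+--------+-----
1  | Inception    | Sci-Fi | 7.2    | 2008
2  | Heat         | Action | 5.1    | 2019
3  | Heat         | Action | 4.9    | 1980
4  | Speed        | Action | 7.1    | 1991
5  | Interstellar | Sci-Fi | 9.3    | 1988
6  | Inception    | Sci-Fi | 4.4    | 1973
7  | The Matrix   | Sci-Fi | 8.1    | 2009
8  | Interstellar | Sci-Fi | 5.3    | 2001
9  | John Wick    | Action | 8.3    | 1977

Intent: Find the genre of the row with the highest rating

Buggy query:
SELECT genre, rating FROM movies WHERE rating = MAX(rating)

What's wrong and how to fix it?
Bug: MAX(rating) is an aggregate and cannot be used directly in WHERE

Fix: Use a subquery: WHERE rating = (SELECT MAX(rating) FROM movies)

Corrected query:
SELECT genre, rating FROM movies WHERE rating = (SELECT MAX(rating) FROM movies)

Result:
genre  | rating
-------+-------
Sci-Fi | 9.3   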